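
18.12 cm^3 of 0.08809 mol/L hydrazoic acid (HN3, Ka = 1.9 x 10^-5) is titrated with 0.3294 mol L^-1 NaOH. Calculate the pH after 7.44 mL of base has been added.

12.52

n(acid) = 0.08809 x 0.01812 = 0.001596 mol; n(NaOH) added = 0.3294 x 0.007440 = 0.002451 mol.
Base is in excess by 0.002451 - 0.001596 = 0.0008545 mol in a total volume of 0.02556 L.
[OH^-] = 0.0008545/0.02556 = 0.03343 M, so pOH = 1.48 and pH = 14.00 - 1.48 = 12.52.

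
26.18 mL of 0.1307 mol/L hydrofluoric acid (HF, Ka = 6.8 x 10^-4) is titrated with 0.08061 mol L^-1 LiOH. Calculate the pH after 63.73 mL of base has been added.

n(acid) = 0.1307 x 0.02618 = 0.003422 mol; n(LiOH) added = 0.08061 x 0.06373 = 0.005137 mol.
Base is in excess by 0.005137 - 0.003422 = 0.001716 mol in a total volume of 0.08991 L.
[OH^-] = 0.001716/0.08991 = 0.01908 M, so pOH = 1.72 and pH = 14.00 - 1.72 = 12.28.

12.28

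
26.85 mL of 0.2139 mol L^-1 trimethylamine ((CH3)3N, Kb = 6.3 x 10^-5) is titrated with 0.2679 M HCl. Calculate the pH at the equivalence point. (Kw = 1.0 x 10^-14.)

n((CH3)3N) = 0.2139 x 0.02685 = 0.005743 mol; V(HCl) at equivalence = 0.005743/0.2679 = 0.02144 L.
At equivalence the base is fully converted to (CH3)3NH+; total volume = 0.04829 L, so [(CH3)3NH+] = 0.005743/0.04829 = 0.1189 M.
Ka((CH3)3NH+) = Kw/Kb = 1.0e-14 / 6.3 x 10^-5 = 1.59e-10.
[H^+] = sqrt(Ka x [(CH3)3NH+]) = sqrt(1.59e-10 x 0.1189) = 4.34e-6 M.
pH = -log(4.34e-6) = 5.36.

5.36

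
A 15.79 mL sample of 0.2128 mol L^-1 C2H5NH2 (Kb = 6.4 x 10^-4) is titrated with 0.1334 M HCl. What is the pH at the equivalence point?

n(C2H5NH2) = 0.2128 x 0.01579 = 0.003360 mol; V(HCl) at equivalence = 0.003360/0.1334 = 0.02519 L.
At equivalence the base is fully converted to C2H5NH3+; total volume = 0.04098 L, so [C2H5NH3+] = 0.003360/0.04098 = 0.08200 M.
Ka(C2H5NH3+) = Kw/Kb = 1.0e-14 / 6.4 x 10^-4 = 1.56e-11.
[H^+] = sqrt(Ka x [C2H5NH3+]) = sqrt(1.56e-11 x 0.08200) = 1.13e-6 M.
pH = -log(1.13e-6) = 5.95.

5.95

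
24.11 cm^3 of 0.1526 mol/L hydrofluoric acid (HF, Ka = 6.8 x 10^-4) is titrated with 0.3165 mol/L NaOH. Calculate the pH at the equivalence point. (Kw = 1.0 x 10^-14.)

n(HF) = 0.1526 x 0.02411 = 0.003679 mol; V(NaOH) at equivalence = 0.003679/0.3165 = 0.01162 L.
At equivalence all the acid is converted to F-; total volume = 0.02411 + 0.01162 = 0.03573 L, so [F-] = 0.003679/0.03573 = 0.1030 M.
Kb = Kw/Ka = 1.0e-14 / 6.8 x 10^-4 = 1.47e-11.
[OH^-] = sqrt(Kb x [F-]) = sqrt(1.47e-11 x 0.1030) = 1.23e-6 M.
pOH = 5.91, so pH = 14.00 - 5.91 = 8.09.

8.09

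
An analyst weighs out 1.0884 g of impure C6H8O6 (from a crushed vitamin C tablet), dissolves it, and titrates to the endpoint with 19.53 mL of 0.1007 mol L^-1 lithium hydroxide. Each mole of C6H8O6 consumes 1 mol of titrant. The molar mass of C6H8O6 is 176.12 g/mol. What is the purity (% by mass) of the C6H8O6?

n(LiOH) = 0.1007 x 0.01953 = 0.001967 mol.
n(C6H8O6) = 0.001967 / 1 = 0.001967 mol.
mass of C6H8O6 = 0.001967 x 176.12 = 0.3464 g.
% purity = 0.3464 / 1.0884 x 100 = 31.8%.

31.8%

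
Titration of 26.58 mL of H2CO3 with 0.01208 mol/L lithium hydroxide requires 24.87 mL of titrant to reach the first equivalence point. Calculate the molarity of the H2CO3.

n(LiOH) = 0.01208 x 0.02487 = 0.0003004 mol.
At the first equivalence point, 1 mol OH^- react per mol H2CO3, so n(H2CO3) = 0.0003004 / 1 = 0.0003004 mol.
[H2CO3] = 0.0003004 / 0.02658 L = 0.0113 M.

0.0113 M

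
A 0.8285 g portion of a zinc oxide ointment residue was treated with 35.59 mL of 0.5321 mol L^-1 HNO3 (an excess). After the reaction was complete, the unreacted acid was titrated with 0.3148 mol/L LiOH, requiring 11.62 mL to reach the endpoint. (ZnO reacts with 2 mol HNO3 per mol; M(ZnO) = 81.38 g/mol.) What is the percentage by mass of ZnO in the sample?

75.0%

Total n(HNO3) added = 0.5321 x 0.03559 = 0.01894 mol.
n(LiOH) used = 0.3148 x 0.01162 = 0.003658 mol, which equals the excess n(HNO3).
So n(HNO3) consumed by the sample = 0.01894 - 0.003658 = 0.01528 mol.
n(ZnO) = 0.01528 / 2 = 0.007640 mol.
mass ZnO = 0.007640 x 81.38 = 0.6217 g, so %ZnO = 0.6217/0.8285 x 100 = 75.0%.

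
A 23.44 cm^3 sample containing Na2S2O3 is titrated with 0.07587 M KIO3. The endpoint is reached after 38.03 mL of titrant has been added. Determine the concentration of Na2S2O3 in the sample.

n(KIO3) = 0.07587 x 0.03803 = 0.002885 mol.
From the balanced equation, 1 mol KIO3 reacts with 6 mol Na2S2O3, so n(Na2S2O3) = 0.002885 x 6/1 = 0.01731 mol.
[Na2S2O3] = 0.01731 / 0.02344 L = 0.739 M.

0.739 M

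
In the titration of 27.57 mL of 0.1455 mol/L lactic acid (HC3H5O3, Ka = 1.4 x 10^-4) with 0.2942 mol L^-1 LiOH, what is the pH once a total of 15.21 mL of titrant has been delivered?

12.03

n(acid) = 0.1455 x 0.02757 = 0.004011 mol; n(LiOH) added = 0.2942 x 0.01521 = 0.004475 mol.
Base is in excess by 0.004475 - 0.004011 = 0.0004633 mol in a total volume of 0.04278 L.
[OH^-] = 0.0004633/0.04278 = 0.01083 M, so pOH = 1.97 and pH = 14.00 - 1.97 = 12.03.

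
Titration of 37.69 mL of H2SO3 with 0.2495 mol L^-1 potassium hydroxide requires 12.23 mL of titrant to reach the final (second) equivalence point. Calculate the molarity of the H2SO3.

0.0405 M

n(KOH) = 0.2495 x 0.01223 = 0.003051 mol.
At the final (second) equivalence point, 2 mol OH^- react per mol H2SO3, so n(H2SO3) = 0.003051 / 2 = 0.001526 mol.
[H2SO3] = 0.001526 / 0.03769 L = 0.0405 M.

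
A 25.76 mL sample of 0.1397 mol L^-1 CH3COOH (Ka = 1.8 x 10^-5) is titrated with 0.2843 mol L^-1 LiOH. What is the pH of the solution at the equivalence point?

n(CH3COOH) = 0.1397 x 0.02576 = 0.003599 mol; V(LiOH) at equivalence = 0.003599/0.2843 = 0.01266 L.
At equivalence all the acid is converted to CH3COO-; total volume = 0.02576 + 0.01266 = 0.03842 L, so [CH3COO-] = 0.003599/0.03842 = 0.09367 M.
Kb = Kw/Ka = 1.0e-14 / 1.8 x 10^-5 = 5.56e-10.
[OH^-] = sqrt(Kb x [CH3COO-]) = sqrt(5.56e-10 x 0.09367) = 7.21e-6 M.
pOH = 5.14, so pH = 14.00 - 5.14 = 8.86.

8.86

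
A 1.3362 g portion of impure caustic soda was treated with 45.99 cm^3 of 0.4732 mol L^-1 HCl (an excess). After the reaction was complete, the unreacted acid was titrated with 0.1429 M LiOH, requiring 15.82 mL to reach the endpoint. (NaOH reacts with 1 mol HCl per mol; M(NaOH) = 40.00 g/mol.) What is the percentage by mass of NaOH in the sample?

Total n(HCl) added = 0.4732 x 0.04599 = 0.02176 mol.
n(LiOH) used = 0.1429 x 0.01582 = 0.002261 mol, which equals the excess n(HCl).
So n(HCl) consumed by the sample = 0.02176 - 0.002261 = 0.01950 mol.
n(NaOH) = 0.01950 / 1 = 0.01950 mol.
mass NaOH = 0.01950 x 40.00 = 0.7801 g, so %NaOH = 0.7801/1.3362 x 100 = 58.4%.

58.4%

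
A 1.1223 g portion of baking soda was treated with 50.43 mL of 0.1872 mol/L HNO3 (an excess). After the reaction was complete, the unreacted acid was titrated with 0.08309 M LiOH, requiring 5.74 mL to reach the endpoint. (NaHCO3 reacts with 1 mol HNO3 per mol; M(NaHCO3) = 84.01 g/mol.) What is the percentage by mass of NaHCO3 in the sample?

Total n(HNO3) added = 0.1872 x 0.05043 = 0.009440 mol.
n(LiOH) used = 0.08309 x 0.005740 = 0.0004769 mol, which equals the excess n(HNO3).
So n(HNO3) consumed by the sample = 0.009440 - 0.0004769 = 0.008964 mol.
n(NaHCO3) = 0.008964 / 1 = 0.008964 mol.
mass NaHCO3 = 0.008964 x 84.01 = 0.7530 g, so %NaHCO3 = 0.7530/1.1223 x 100 = 67.1%.

67.1%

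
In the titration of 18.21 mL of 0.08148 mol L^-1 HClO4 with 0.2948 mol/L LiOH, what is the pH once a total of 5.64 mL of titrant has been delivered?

n(acid) = 0.08148 x 0.01821 = 0.001484 mol; n(LiOH) added = 0.2948 x 0.005640 = 0.001663 mol.
Base is in excess by 0.001663 - 0.001484 = 0.0001789 mol in a total volume of 0.02385 L.
[OH^-] = 0.0001789/0.02385 = 0.007502 M, so pOH = 2.12 and pH = 14.00 - 2.12 = 11.88.

11.88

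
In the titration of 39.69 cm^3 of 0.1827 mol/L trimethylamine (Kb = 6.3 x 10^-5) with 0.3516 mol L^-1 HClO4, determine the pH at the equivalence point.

n((CH3)3N) = 0.1827 x 0.03969 = 0.007251 mol; V(HClO4) at equivalence = 0.007251/0.3516 = 0.02062 L.
At equivalence the base is fully converted to (CH3)3NH+; total volume = 0.06031 L, so [(CH3)3NH+] = 0.007251/0.06031 = 0.1202 M.
Ka((CH3)3NH+) = Kw/Kb = 1.0e-14 / 6.3 x 10^-5 = 1.59e-10.
[H^+] = sqrt(Ka x [(CH3)3NH+]) = sqrt(1.59e-10 x 0.1202) = 4.37e-6 M.
pH = -log(4.37e-6) = 5.36.

5.36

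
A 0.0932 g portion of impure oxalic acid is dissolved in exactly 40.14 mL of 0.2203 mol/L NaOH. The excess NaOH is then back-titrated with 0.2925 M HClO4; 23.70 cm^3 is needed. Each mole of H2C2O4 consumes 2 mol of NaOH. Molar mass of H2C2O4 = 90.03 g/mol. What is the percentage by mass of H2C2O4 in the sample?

92.3%

Total n(NaOH) added = 0.2203 x 0.04014 = 0.008843 mol.
n(HClO4) used = 0.2925 x 0.02370 = 0.006932 mol, which equals the excess n(NaOH).
So n(NaOH) consumed by the sample = 0.008843 - 0.006932 = 0.001911 mol.
n(H2C2O4) = 0.001911 / 2 = 0.0009553 mol.
mass H2C2O4 = 0.0009553 x 90.03 = 0.08601 g, so %H2C2O4 = 0.08601/0.0932 x 100 = 92.3%.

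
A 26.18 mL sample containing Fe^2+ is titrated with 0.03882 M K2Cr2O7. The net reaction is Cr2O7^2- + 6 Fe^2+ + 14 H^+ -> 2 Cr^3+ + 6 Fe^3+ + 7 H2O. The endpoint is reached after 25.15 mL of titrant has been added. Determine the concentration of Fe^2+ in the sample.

0.224 M

n(K2Cr2O7) = 0.03882 x 0.02515 = 0.0009763 mol.
From the balanced equation, 1 mol K2Cr2O7 reacts with 6 mol Fe^2+, so n(Fe^2+) = 0.0009763 x 6/1 = 0.005858 mol.
[Fe^2+] = 0.005858 / 0.02618 L = 0.224 M.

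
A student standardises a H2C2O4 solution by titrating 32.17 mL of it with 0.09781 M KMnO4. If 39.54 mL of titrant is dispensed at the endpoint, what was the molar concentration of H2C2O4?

0.301 M

n(KMnO4) = 0.09781 x 0.03954 = 0.003867 mol.
From the balanced equation, 2 mol KMnO4 reacts with 5 mol H2C2O4, so n(H2C2O4) = 0.003867 x 5/2 = 0.009669 mol.
[H2C2O4] = 0.009669 / 0.03217 L = 0.301 M.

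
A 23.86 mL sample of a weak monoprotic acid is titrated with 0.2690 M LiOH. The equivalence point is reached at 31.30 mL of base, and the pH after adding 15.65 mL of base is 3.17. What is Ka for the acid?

15.65 mL is half of the equivalence volume, so this is the half-equivalence point where [HA] = [A^-].
At half-equivalence pH = pKa, so pKa = 3.17.
Ka = 10^(-3.17) = 6.8 x 10^-4.

6.8 x 10^-4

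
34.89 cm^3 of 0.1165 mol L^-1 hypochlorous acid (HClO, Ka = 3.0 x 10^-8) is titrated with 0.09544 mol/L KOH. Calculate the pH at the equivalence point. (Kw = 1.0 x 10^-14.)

n(HClO) = 0.1165 x 0.03489 = 0.004065 mol; V(KOH) at equivalence = 0.004065/0.09544 = 0.04259 L.
At equivalence all the acid is converted to ClO-; total volume = 0.03489 + 0.04259 = 0.07748 L, so [ClO-] = 0.004065/0.07748 = 0.05246 M.
Kb = Kw/Ka = 1.0e-14 / 3.0 x 10^-8 = 3.33e-7.
[OH^-] = sqrt(Kb x [ClO-]) = sqrt(3.33e-7 x 0.05246) = 0.000132 M.
pOH = 3.88, so pH = 14.00 - 3.88 = 10.12.

10.12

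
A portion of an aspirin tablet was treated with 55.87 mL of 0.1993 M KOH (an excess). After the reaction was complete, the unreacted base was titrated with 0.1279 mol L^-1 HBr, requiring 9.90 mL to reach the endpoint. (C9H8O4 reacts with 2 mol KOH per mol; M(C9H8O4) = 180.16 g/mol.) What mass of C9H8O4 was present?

Total n(KOH) added = 0.1993 x 0.05587 = 0.01113 mol.
n(HBr) used = 0.1279 x 0.009900 = 0.001266 mol, which equals the excess n(KOH).
So n(KOH) consumed by the sample = 0.01113 - 0.001266 = 0.009869 mol.
n(C9H8O4) = 0.009869 / 2 = 0.004934 mol.
mass = 0.004934 mol x 180.16 g/mol = 0.889 g.

0.889 g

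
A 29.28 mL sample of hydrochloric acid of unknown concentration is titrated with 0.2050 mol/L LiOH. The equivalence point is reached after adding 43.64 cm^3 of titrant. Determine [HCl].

n(LiOH) delivered = 0.2050 x 0.04364 = 0.008946 mol.
For a 1:1 reaction, n(HCl) = 0.008946 mol.
[HCl] = 0.008946 mol / 0.02928 L = 0.306 M.

0.306 M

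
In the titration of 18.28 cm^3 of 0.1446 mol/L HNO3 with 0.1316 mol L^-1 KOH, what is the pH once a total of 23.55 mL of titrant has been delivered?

n(acid) = 0.1446 x 0.01828 = 0.002643 mol; n(KOH) added = 0.1316 x 0.02355 = 0.003099 mol.
Base is in excess by 0.003099 - 0.002643 = 0.0004559 mol in a total volume of 0.04183 L.
[OH^-] = 0.0004559/0.04183 = 0.01090 M, so pOH = 1.96 and pH = 14.00 - 1.96 = 12.04.

12.04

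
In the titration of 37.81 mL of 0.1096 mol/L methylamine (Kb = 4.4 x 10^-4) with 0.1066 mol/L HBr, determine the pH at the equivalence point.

n(CH3NH2) = 0.1096 x 0.03781 = 0.004144 mol; V(HBr) at equivalence = 0.004144/0.1066 = 0.03887 L.
At equivalence the base is fully converted to CH3NH3+; total volume = 0.07668 L, so [CH3NH3+] = 0.004144/0.07668 = 0.05404 M.
Ka(CH3NH3+) = Kw/Kb = 1.0e-14 / 4.4 x 10^-4 = 2.27e-11.
[H^+] = sqrt(Ka x [CH3NH3+]) = sqrt(2.27e-11 x 0.05404) = 1.11e-6 M.
pH = -log(1.11e-6) = 5.96.

5.96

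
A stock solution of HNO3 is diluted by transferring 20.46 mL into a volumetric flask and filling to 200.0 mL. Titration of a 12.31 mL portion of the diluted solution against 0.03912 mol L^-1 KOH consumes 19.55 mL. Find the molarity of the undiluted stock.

n(KOH) = 0.03912 x 0.01955 = 0.0007648 mol.
n(HNO3) in the aliquot = 0.0007648 mol.
[diluted HNO3] = 0.0007648 / 0.01231 = 0.06213 M.
Dilution factor = 200.0/20.46 = 9.775, so [stock] = 0.06213 x 9.775 = 0.607 M.

0.607 M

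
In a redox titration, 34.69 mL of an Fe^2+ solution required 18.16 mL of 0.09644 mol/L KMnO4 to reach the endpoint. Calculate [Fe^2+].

0.252 M

n(KMnO4) = 0.09644 x 0.01816 = 0.001751 mol.
From the balanced equation, 1 mol KMnO4 reacts with 5 mol Fe^2+, so n(Fe^2+) = 0.001751 x 5/1 = 0.008757 mol.
[Fe^2+] = 0.008757 / 0.03469 L = 0.252 M.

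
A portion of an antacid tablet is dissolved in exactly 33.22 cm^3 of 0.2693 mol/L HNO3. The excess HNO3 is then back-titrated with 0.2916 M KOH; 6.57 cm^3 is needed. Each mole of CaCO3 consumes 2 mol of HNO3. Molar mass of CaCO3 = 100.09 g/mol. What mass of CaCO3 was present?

Total n(HNO3) added = 0.2693 x 0.03322 = 0.008946 mol.
n(KOH) used = 0.2916 x 0.006570 = 0.001916 mol, which equals the excess n(HNO3).
So n(HNO3) consumed by the sample = 0.008946 - 0.001916 = 0.007030 mol.
n(CaCO3) = 0.007030 / 2 = 0.003515 mol.
mass = 0.003515 mol x 100.09 g/mol = 0.352 g.

0.352 g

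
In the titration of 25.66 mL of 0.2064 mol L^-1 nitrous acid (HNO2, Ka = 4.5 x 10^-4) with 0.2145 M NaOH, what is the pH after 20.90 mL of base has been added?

Initial n(HNO2) = 0.2064 x 0.02566 = 0.005296 mol.
n(NaOH) added = 0.2145 x 0.02090 = 0.004483 mol, converting that many moles of HNO2 to NO2-.
Remaining n(HNO2) = 0.0008132 mol; n(NO2-) = 0.004483 mol.
By Henderson-Hasselbalch, pH = pKa + log([A^-]/[HA]) = 3.35 + log(0.004483/0.0008132) = 3.35 + (+0.74) = 4.09.

4.09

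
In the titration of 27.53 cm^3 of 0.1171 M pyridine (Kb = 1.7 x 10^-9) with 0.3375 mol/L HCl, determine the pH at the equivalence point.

n(C5H5N) = 0.1171 x 0.02753 = 0.003224 mol; V(HCl) at equivalence = 0.003224/0.3375 = 0.009552 L.
At equivalence the base is fully converted to C5H5NH+; total volume = 0.03708 L, so [C5H5NH+] = 0.003224/0.03708 = 0.08694 M.
Ka(C5H5NH+) = Kw/Kb = 1.0e-14 / 1.7 x 10^-9 = 5.88e-6.
[H^+] = sqrt(Ka x [C5H5NH+]) = sqrt(5.88e-6 x 0.08694) = 0.000715 M.
pH = -log(0.000715) = 3.15.

3.15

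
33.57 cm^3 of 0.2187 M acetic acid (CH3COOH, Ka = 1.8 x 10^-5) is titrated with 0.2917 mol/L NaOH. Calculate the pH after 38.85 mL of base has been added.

n(acid) = 0.2187 x 0.03357 = 0.007342 mol; n(NaOH) added = 0.2917 x 0.03885 = 0.01133 mol.
Base is in excess by 0.01133 - 0.007342 = 0.003991 mol in a total volume of 0.07242 L.
[OH^-] = 0.003991/0.07242 = 0.05511 M, so pOH = 1.26 and pH = 14.00 - 1.26 = 12.74.

12.74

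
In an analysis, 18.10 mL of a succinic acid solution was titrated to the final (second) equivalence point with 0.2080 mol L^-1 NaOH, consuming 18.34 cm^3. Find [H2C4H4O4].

0.105 M

n(NaOH) = 0.2080 x 0.01834 = 0.003815 mol.
At the final (second) equivalence point, 2 mol OH^- react per mol H2C4H4O4, so n(H2C4H4O4) = 0.003815 / 2 = 0.001907 mol.
[H2C4H4O4] = 0.001907 / 0.01810 L = 0.105 M.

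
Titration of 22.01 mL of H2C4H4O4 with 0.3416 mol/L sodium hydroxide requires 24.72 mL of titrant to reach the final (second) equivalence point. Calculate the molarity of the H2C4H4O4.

n(NaOH) = 0.3416 x 0.02472 = 0.008444 mol.
At the final (second) equivalence point, 2 mol OH^- react per mol H2C4H4O4, so n(H2C4H4O4) = 0.008444 / 2 = 0.004222 mol.
[H2C4H4O4] = 0.004222 / 0.02201 L = 0.192 M.

0.192 M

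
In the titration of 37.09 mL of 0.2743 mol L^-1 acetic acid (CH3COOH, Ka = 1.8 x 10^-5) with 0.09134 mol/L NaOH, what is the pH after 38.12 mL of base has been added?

4.46

Initial n(CH3COOH) = 0.2743 x 0.03709 = 0.01017 mol.
n(NaOH) added = 0.09134 x 0.03812 = 0.003482 mol, converting that many moles of CH3COOH to CH3COO-.
Remaining n(CH3COOH) = 0.006692 mol; n(CH3COO-) = 0.003482 mol.
By Henderson-Hasselbalch, pH = pKa + log([A^-]/[HA]) = 4.74 + log(0.003482/0.006692) = 4.74 + (-0.28) = 4.46.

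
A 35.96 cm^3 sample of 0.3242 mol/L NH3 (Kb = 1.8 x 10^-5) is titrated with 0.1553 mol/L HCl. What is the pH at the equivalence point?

n(NH3) = 0.3242 x 0.03596 = 0.01166 mol; V(HCl) at equivalence = 0.01166/0.1553 = 0.07507 L.
At equivalence the base is fully converted to NH4+; total volume = 0.1110 L, so [NH4+] = 0.01166/0.1110 = 0.1050 M.
Ka(NH4+) = Kw/Kb = 1.0e-14 / 1.8 x 10^-5 = 5.56e-10.
[H^+] = sqrt(Ka x [NH4+]) = sqrt(5.56e-10 x 0.1050) = 7.64e-6 M.
pH = -log(7.64e-6) = 5.12.

5.12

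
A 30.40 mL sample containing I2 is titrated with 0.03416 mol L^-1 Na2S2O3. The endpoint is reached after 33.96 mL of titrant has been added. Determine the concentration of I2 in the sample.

0.0191 M

n(Na2S2O3) = 0.03416 x 0.03396 = 0.001160 mol.
From the balanced equation, 2 mol Na2S2O3 reacts with 1 mol I2, so n(I2) = 0.001160 x 1/2 = 0.0005800 mol.
[I2] = 0.0005800 / 0.03040 L = 0.0191 M.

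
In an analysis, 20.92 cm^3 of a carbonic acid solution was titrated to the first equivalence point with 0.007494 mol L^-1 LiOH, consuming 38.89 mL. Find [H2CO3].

n(LiOH) = 0.007494 x 0.03889 = 0.0002914 mol.
At the first equivalence point, 1 mol OH^- react per mol H2CO3, so n(H2CO3) = 0.0002914 / 1 = 0.0002914 mol.
[H2CO3] = 0.0002914 / 0.02092 L = 0.0139 M.

0.0139 M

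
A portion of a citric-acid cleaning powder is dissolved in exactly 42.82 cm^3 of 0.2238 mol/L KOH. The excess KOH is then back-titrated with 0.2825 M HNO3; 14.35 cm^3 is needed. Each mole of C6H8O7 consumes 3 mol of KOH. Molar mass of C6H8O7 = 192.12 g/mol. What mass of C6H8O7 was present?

0.354 g

Total n(KOH) added = 0.2238 x 0.04282 = 0.009583 mol.
n(HNO3) used = 0.2825 x 0.01435 = 0.004054 mol, which equals the excess n(KOH).
So n(KOH) consumed by the sample = 0.009583 - 0.004054 = 0.005529 mol.
n(C6H8O7) = 0.005529 / 3 = 0.001843 mol.
mass = 0.001843 mol x 192.12 g/mol = 0.354 g.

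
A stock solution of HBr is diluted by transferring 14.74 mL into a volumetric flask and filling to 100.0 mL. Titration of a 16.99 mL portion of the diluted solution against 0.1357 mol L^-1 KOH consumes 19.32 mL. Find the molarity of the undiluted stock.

1.05 M

n(KOH) = 0.1357 x 0.01932 = 0.002622 mol.
n(HBr) in the aliquot = 0.002622 mol.
[diluted HBr] = 0.002622 / 0.01699 = 0.1543 M.
Dilution factor = 100.0/14.74 = 6.784, so [stock] = 0.1543 x 6.784 = 1.05 M.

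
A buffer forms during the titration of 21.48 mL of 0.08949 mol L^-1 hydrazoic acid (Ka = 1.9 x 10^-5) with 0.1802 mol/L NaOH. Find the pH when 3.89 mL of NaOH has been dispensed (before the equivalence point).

4.48

Initial n(HN3) = 0.08949 x 0.02148 = 0.001922 mol.
n(NaOH) added = 0.1802 x 0.003890 = 0.0007010 mol, converting that many moles of HN3 to N3-.
Remaining n(HN3) = 0.001221 mol; n(N3-) = 0.0007010 mol.
By Henderson-Hasselbalch, pH = pKa + log([A^-]/[HA]) = 4.72 + log(0.0007010/0.001221) = 4.72 + (-0.24) = 4.48.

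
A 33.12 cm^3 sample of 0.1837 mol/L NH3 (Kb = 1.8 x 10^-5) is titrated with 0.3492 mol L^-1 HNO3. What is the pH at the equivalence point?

n(NH3) = 0.1837 x 0.03312 = 0.006084 mol; V(HNO3) at equivalence = 0.006084/0.3492 = 0.01742 L.
At equivalence the base is fully converted to NH4+; total volume = 0.05054 L, so [NH4+] = 0.006084/0.05054 = 0.1204 M.
Ka(NH4+) = Kw/Kb = 1.0e-14 / 1.8 x 10^-5 = 5.56e-10.
[H^+] = sqrt(Ka x [NH4+]) = sqrt(5.56e-10 x 0.1204) = 8.18e-6 M.
pH = -log(8.18e-6) = 5.09.

5.09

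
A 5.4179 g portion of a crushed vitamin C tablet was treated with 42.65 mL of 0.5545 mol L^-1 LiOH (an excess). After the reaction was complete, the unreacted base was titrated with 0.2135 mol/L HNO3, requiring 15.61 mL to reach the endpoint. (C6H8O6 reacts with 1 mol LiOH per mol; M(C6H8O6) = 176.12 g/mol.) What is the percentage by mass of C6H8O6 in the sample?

Total n(LiOH) added = 0.5545 x 0.04265 = 0.02365 mol.
n(HNO3) used = 0.2135 x 0.01561 = 0.003333 mol, which equals the excess n(LiOH).
So n(LiOH) consumed by the sample = 0.02365 - 0.003333 = 0.02032 mol.
n(C6H8O6) = 0.02032 / 1 = 0.02032 mol.
mass C6H8O6 = 0.02032 x 176.12 = 3.578 g, so %C6H8O6 = 3.578/5.4179 x 100 = 66.0%.

66.0%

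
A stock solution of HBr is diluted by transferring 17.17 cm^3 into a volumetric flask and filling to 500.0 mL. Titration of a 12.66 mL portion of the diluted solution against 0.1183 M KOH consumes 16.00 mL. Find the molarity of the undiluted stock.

4.35 M

n(KOH) = 0.1183 x 0.01600 = 0.001893 mol.
n(HBr) in the aliquot = 0.001893 mol.
[diluted HBr] = 0.001893 / 0.01266 = 0.1495 M.
Dilution factor = 500.0/17.17 = 29.12, so [stock] = 0.1495 x 29.12 = 4.35 M.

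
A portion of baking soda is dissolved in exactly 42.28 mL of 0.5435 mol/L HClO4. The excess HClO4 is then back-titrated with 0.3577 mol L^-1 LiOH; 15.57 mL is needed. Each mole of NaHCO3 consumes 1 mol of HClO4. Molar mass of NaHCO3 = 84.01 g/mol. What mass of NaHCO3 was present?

1.46 g

Total n(HClO4) added = 0.5435 x 0.04228 = 0.02298 mol.
n(LiOH) used = 0.3577 x 0.01557 = 0.005569 mol, which equals the excess n(HClO4).
So n(HClO4) consumed by the sample = 0.02298 - 0.005569 = 0.01741 mol.
n(NaHCO3) = 0.01741 / 1 = 0.01741 mol.
mass = 0.01741 mol x 84.01 g/mol = 1.46 g.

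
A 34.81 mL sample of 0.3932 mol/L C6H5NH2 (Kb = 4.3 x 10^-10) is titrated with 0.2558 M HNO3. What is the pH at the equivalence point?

n(C6H5NH2) = 0.3932 x 0.03481 = 0.01369 mol; V(HNO3) at equivalence = 0.01369/0.2558 = 0.05351 L.
At equivalence the base is fully converted to C6H5NH3+; total volume = 0.08832 L, so [C6H5NH3+] = 0.01369/0.08832 = 0.1550 M.
Ka(C6H5NH3+) = Kw/Kb = 1.0e-14 / 4.3 x 10^-10 = 2.33e-5.
[H^+] = sqrt(Ka x [C6H5NH3+]) = sqrt(2.33e-5 x 0.1550) = 0.00190 M.
pH = -log(0.00190) = 2.72.

2.72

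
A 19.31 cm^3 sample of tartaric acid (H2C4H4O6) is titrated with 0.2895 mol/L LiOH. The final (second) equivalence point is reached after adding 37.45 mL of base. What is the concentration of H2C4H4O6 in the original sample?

n(LiOH) = 0.2895 x 0.03745 = 0.01084 mol.
At the final (second) equivalence point, 2 mol OH^- react per mol H2C4H4O6, so n(H2C4H4O6) = 0.01084 / 2 = 0.005421 mol.
[H2C4H4O6] = 0.005421 / 0.01931 L = 0.281 M.

0.281 M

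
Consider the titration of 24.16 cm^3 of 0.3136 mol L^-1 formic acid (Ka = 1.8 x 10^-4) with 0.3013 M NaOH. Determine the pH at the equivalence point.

8.47

n(HCOOH) = 0.3136 x 0.02416 = 0.007577 mol; V(NaOH) at equivalence = 0.007577/0.3013 = 0.02515 L.
At equivalence all the acid is converted to HCOO-; total volume = 0.02416 + 0.02515 = 0.04931 L, so [HCOO-] = 0.007577/0.04931 = 0.1537 M.
Kb = Kw/Ka = 1.0e-14 / 1.8 x 10^-4 = 5.56e-11.
[OH^-] = sqrt(Kb x [HCOO-]) = sqrt(5.56e-11 x 0.1537) = 2.92e-6 M.
pOH = 5.53, so pH = 14.00 - 5.53 = 8.47.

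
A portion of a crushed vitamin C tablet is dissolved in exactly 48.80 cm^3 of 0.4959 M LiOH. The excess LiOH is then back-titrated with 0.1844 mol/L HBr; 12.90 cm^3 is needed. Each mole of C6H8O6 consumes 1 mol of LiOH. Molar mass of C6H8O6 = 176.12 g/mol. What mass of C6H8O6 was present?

Total n(LiOH) added = 0.4959 x 0.04880 = 0.02420 mol.
n(HBr) used = 0.1844 x 0.01290 = 0.002379 mol, which equals the excess n(LiOH).
So n(LiOH) consumed by the sample = 0.02420 - 0.002379 = 0.02182 mol.
n(C6H8O6) = 0.02182 / 1 = 0.02182 mol.
mass = 0.02182 mol x 176.12 g/mol = 3.84 g.

3.84 g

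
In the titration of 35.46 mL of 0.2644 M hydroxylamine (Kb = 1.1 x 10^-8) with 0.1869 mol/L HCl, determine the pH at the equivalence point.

3.50

n(NH2OH) = 0.2644 x 0.03546 = 0.009376 mol; V(HCl) at equivalence = 0.009376/0.1869 = 0.05016 L.
At equivalence the base is fully converted to NH3OH+; total volume = 0.08562 L, so [NH3OH+] = 0.009376/0.08562 = 0.1095 M.
Ka(NH3OH+) = Kw/Kb = 1.0e-14 / 1.1 x 10^-8 = 9.09e-7.
[H^+] = sqrt(Ka x [NH3OH+]) = sqrt(9.09e-7 x 0.1095) = 0.000316 M.
pH = -log(0.000316) = 3.50.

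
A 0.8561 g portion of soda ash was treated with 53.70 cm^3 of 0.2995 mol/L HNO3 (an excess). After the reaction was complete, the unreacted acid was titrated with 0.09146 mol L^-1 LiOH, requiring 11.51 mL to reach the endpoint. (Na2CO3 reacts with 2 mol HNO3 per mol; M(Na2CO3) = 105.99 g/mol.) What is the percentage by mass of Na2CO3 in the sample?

Total n(HNO3) added = 0.2995 x 0.05370 = 0.01608 mol.
n(LiOH) used = 0.09146 x 0.01151 = 0.001053 mol, which equals the excess n(HNO3).
So n(HNO3) consumed by the sample = 0.01608 - 0.001053 = 0.01503 mol.
n(Na2CO3) = 0.01503 / 2 = 0.007515 mol.
mass Na2CO3 = 0.007515 x 105.99 = 0.7965 g, so %Na2CO3 = 0.7965/0.8561 x 100 = 93.0%.

93.0%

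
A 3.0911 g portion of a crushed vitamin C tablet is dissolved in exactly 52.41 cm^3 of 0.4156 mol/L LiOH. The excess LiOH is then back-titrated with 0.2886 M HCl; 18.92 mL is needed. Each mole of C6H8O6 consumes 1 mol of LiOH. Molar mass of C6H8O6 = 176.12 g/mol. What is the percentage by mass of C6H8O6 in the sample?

Total n(LiOH) added = 0.4156 x 0.05241 = 0.02178 mol.
n(HCl) used = 0.2886 x 0.01892 = 0.005460 mol, which equals the excess n(LiOH).
So n(LiOH) consumed by the sample = 0.02178 - 0.005460 = 0.01632 mol.
n(C6H8O6) = 0.01632 / 1 = 0.01632 mol.
mass C6H8O6 = 0.01632 x 176.12 = 2.875 g, so %C6H8O6 = 2.875/3.0911 x 100 = 93.0%.

93.0%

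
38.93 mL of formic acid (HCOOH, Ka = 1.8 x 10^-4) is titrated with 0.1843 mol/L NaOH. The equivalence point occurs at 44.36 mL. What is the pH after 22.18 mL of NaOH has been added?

3.74

22.18 mL is exactly half the equivalence volume (44.36/2), i.e. the half-equivalence point.
There, n(HA) = n(A^-), so pH = pKa = -log(1.8 x 10^-4) = 3.74.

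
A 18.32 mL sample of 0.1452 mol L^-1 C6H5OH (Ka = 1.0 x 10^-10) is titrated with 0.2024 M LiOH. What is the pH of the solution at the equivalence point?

11.46

n(C6H5OH) = 0.1452 x 0.01832 = 0.002660 mol; V(LiOH) at equivalence = 0.002660/0.2024 = 0.01314 L.
At equivalence all the acid is converted to C6H5O-; total volume = 0.01832 + 0.01314 = 0.03146 L, so [C6H5O-] = 0.002660/0.03146 = 0.08455 M.
Kb = Kw/Ka = 1.0e-14 / 1.0 x 10^-10 = 0.000100.
[OH^-] = sqrt(Kb x [C6H5O-]) = sqrt(0.000100 x 0.08455) = 0.00291 M.
pOH = 2.54, so pH = 14.00 - 2.54 = 11.46.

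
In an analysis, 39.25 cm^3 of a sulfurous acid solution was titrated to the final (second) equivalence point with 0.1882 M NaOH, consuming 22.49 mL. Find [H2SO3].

n(NaOH) = 0.1882 x 0.02249 = 0.004233 mol.
At the final (second) equivalence point, 2 mol OH^- react per mol H2SO3, so n(H2SO3) = 0.004233 / 2 = 0.002116 mol.
[H2SO3] = 0.002116 / 0.03925 L = 0.0539 M.

0.0539 M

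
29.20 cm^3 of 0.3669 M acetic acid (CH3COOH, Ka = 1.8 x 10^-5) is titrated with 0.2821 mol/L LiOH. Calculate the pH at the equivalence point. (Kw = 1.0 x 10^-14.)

8.97

n(CH3COOH) = 0.3669 x 0.02920 = 0.01071 mol; V(LiOH) at equivalence = 0.01071/0.2821 = 0.03798 L.
At equivalence all the acid is converted to CH3COO-; total volume = 0.02920 + 0.03798 = 0.06718 L, so [CH3COO-] = 0.01071/0.06718 = 0.1595 M.
Kb = Kw/Ka = 1.0e-14 / 1.8 x 10^-5 = 5.56e-10.
[OH^-] = sqrt(Kb x [CH3COO-]) = sqrt(5.56e-10 x 0.1595) = 9.41e-6 M.
pOH = 5.03, so pH = 14.00 - 5.03 = 8.97.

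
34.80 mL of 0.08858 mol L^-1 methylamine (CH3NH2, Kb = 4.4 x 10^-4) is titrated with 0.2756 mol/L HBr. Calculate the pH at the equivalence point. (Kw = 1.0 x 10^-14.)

5.91

n(CH3NH2) = 0.08858 x 0.03480 = 0.003083 mol; V(HBr) at equivalence = 0.003083/0.2756 = 0.01118 L.
At equivalence the base is fully converted to CH3NH3+; total volume = 0.04598 L, so [CH3NH3+] = 0.003083/0.04598 = 0.06703 M.
Ka(CH3NH3+) = Kw/Kb = 1.0e-14 / 4.4 x 10^-4 = 2.27e-11.
[H^+] = sqrt(Ka x [CH3NH3+]) = sqrt(2.27e-11 x 0.06703) = 1.23e-6 M.
pH = -log(1.23e-6) = 5.91.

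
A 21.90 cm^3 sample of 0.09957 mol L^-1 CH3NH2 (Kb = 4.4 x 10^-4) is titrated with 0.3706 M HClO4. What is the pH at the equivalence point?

5.87

n(CH3NH2) = 0.09957 x 0.02190 = 0.002181 mol; V(HClO4) at equivalence = 0.002181/0.3706 = 0.005884 L.
At equivalence the base is fully converted to CH3NH3+; total volume = 0.02778 L, so [CH3NH3+] = 0.002181/0.02778 = 0.07848 M.
Ka(CH3NH3+) = Kw/Kb = 1.0e-14 / 4.4 x 10^-4 = 2.27e-11.
[H^+] = sqrt(Ka x [CH3NH3+]) = sqrt(2.27e-11 x 0.07848) = 1.34e-6 M.
pH = -log(1.34e-6) = 5.87.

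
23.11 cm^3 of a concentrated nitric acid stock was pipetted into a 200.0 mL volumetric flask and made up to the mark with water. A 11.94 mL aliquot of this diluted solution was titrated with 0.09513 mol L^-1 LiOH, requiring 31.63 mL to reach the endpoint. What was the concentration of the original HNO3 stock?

2.18 M

n(LiOH) = 0.09513 x 0.03163 = 0.003009 mol.
n(HNO3) in the aliquot = 0.003009 mol.
[diluted HNO3] = 0.003009 / 0.01194 = 0.2520 M.
Dilution factor = 200.0/23.11 = 8.654, so [stock] = 0.2520 x 8.654 = 2.18 M.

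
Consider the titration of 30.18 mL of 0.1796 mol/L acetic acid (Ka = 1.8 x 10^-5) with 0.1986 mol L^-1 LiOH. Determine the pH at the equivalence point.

8.86

n(CH3COOH) = 0.1796 x 0.03018 = 0.005420 mol; V(LiOH) at equivalence = 0.005420/0.1986 = 0.02729 L.
At equivalence all the acid is converted to CH3COO-; total volume = 0.03018 + 0.02729 = 0.05747 L, so [CH3COO-] = 0.005420/0.05747 = 0.09431 M.
Kb = Kw/Ka = 1.0e-14 / 1.8 x 10^-5 = 5.56e-10.
[OH^-] = sqrt(Kb x [CH3COO-]) = sqrt(5.56e-10 x 0.09431) = 7.24e-6 M.
pOH = 5.14, so pH = 14.00 - 5.14 = 8.86.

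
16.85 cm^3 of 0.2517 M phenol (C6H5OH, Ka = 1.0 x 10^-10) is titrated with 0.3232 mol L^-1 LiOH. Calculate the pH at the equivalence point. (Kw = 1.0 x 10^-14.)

n(C6H5OH) = 0.2517 x 0.01685 = 0.004241 mol; V(LiOH) at equivalence = 0.004241/0.3232 = 0.01312 L.
At equivalence all the acid is converted to C6H5O-; total volume = 0.01685 + 0.01312 = 0.02997 L, so [C6H5O-] = 0.004241/0.02997 = 0.1415 M.
Kb = Kw/Ka = 1.0e-14 / 1.0 x 10^-10 = 0.000100.
[OH^-] = sqrt(Kb x [C6H5O-]) = sqrt(0.000100 x 0.1415) = 0.00376 M.
pOH = 2.42, so pH = 14.00 - 2.42 = 11.58.

11.58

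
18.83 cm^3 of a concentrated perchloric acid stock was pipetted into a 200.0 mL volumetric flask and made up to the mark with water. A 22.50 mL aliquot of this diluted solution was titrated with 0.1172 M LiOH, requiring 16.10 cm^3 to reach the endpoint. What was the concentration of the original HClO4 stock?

0.891 M

n(LiOH) = 0.1172 x 0.01610 = 0.001887 mol.
n(HClO4) in the aliquot = 0.001887 mol.
[diluted HClO4] = 0.001887 / 0.02250 = 0.08386 M.
Dilution factor = 200.0/18.83 = 10.62, so [stock] = 0.08386 x 10.62 = 0.891 M.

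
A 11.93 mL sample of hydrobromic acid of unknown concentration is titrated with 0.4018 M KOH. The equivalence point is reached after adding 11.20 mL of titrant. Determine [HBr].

0.377 M

n(KOH) delivered = 0.4018 x 0.01120 = 0.004500 mol.
For a 1:1 reaction, n(HBr) = 0.004500 mol.
[HBr] = 0.004500 mol / 0.01193 L = 0.377 M.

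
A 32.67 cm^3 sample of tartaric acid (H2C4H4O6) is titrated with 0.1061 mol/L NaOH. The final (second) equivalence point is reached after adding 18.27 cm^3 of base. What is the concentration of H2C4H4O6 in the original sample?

0.0297 M

n(NaOH) = 0.1061 x 0.01827 = 0.001938 mol.
At the final (second) equivalence point, 2 mol OH^- react per mol H2C4H4O6, so n(H2C4H4O6) = 0.001938 / 2 = 0.0009692 mol.
[H2C4H4O6] = 0.0009692 / 0.03267 L = 0.0297 M.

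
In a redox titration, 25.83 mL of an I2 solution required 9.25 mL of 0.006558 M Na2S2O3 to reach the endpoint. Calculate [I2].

0.00117 M

n(Na2S2O3) = 0.006558 x 0.009250 = 6.066e-5 mol.
From the balanced equation, 2 mol Na2S2O3 reacts with 1 mol I2, so n(I2) = 6.066e-5 x 1/2 = 3.033e-5 mol.
[I2] = 3.033e-5 / 0.02583 L = 0.00117 M.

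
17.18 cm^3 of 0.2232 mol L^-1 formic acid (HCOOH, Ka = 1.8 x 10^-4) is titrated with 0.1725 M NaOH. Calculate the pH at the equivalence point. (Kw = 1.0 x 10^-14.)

n(HCOOH) = 0.2232 x 0.01718 = 0.003835 mol; V(NaOH) at equivalence = 0.003835/0.1725 = 0.02223 L.
At equivalence all the acid is converted to HCOO-; total volume = 0.01718 + 0.02223 = 0.03941 L, so [HCOO-] = 0.003835/0.03941 = 0.09730 M.
Kb = Kw/Ka = 1.0e-14 / 1.8 x 10^-4 = 5.56e-11.
[OH^-] = sqrt(Kb x [HCOO-]) = sqrt(5.56e-11 x 0.09730) = 2.32e-6 M.
pOH = 5.63, so pH = 14.00 - 5.63 = 8.37.

8.37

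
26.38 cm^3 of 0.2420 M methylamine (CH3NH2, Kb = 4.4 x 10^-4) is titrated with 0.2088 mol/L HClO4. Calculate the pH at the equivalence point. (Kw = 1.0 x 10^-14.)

5.80

n(CH3NH2) = 0.2420 x 0.02638 = 0.006384 mol; V(HClO4) at equivalence = 0.006384/0.2088 = 0.03057 L.
At equivalence the base is fully converted to CH3NH3+; total volume = 0.05695 L, so [CH3NH3+] = 0.006384/0.05695 = 0.1121 M.
Ka(CH3NH3+) = Kw/Kb = 1.0e-14 / 4.4 x 10^-4 = 2.27e-11.
[H^+] = sqrt(Ka x [CH3NH3+]) = sqrt(2.27e-11 x 0.1121) = 1.60e-6 M.
pH = -log(1.60e-6) = 5.80.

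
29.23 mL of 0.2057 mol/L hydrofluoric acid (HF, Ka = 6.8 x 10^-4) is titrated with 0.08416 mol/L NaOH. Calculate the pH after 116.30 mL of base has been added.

12.41

n(acid) = 0.2057 x 0.02923 = 0.006013 mol; n(NaOH) added = 0.08416 x 0.1163 = 0.009788 mol.
Base is in excess by 0.009788 - 0.006013 = 0.003775 mol in a total volume of 0.1455 L.
[OH^-] = 0.003775/0.1455 = 0.02594 M, so pOH = 1.59 and pH = 14.00 - 1.59 = 12.41.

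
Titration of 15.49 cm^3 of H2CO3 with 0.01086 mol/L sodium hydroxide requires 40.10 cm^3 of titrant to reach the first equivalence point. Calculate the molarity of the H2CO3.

0.0281 M

n(NaOH) = 0.01086 x 0.04010 = 0.0004355 mol.
At the first equivalence point, 1 mol OH^- react per mol H2CO3, so n(H2CO3) = 0.0004355 / 1 = 0.0004355 mol.
[H2CO3] = 0.0004355 / 0.01549 L = 0.0281 M.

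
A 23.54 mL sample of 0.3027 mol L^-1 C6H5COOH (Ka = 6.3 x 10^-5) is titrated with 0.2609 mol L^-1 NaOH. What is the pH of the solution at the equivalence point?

n(C6H5COOH) = 0.3027 x 0.02354 = 0.007126 mol; V(NaOH) at equivalence = 0.007126/0.2609 = 0.02731 L.
At equivalence all the acid is converted to C6H5COO-; total volume = 0.02354 + 0.02731 = 0.05085 L, so [C6H5COO-] = 0.007126/0.05085 = 0.1401 M.
Kb = Kw/Ka = 1.0e-14 / 6.3 x 10^-5 = 1.59e-10.
[OH^-] = sqrt(Kb x [C6H5COO-]) = sqrt(1.59e-10 x 0.1401) = 4.72e-6 M.
pOH = 5.33, so pH = 14.00 - 5.33 = 8.67.

8.67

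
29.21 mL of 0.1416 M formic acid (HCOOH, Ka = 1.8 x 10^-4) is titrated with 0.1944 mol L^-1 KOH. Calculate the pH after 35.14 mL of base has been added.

12.62

n(acid) = 0.1416 x 0.02921 = 0.004136 mol; n(KOH) added = 0.1944 x 0.03514 = 0.006831 mol.
Base is in excess by 0.006831 - 0.004136 = 0.002695 mol in a total volume of 0.06435 L.
[OH^-] = 0.002695/0.06435 = 0.04188 M, so pOH = 1.38 and pH = 14.00 - 1.38 = 12.62.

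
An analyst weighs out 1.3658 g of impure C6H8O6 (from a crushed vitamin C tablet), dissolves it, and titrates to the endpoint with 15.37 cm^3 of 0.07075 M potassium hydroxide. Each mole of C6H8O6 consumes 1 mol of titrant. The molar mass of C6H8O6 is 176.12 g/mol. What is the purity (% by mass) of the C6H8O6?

14.0%

n(KOH) = 0.07075 x 0.01537 = 0.001087 mol.
n(C6H8O6) = 0.001087 / 1 = 0.001087 mol.
mass of C6H8O6 = 0.001087 x 176.12 = 0.1915 g.
% purity = 0.1915 / 1.3658 x 100 = 14.0%.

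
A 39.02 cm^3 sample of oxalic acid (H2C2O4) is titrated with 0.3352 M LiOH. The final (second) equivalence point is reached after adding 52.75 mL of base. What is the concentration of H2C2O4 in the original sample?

n(LiOH) = 0.3352 x 0.05275 = 0.01768 mol.
At the final (second) equivalence point, 2 mol OH^- react per mol H2C2O4, so n(H2C2O4) = 0.01768 / 2 = 0.008841 mol.
[H2C2O4] = 0.008841 / 0.03902 L = 0.227 M.

0.227 M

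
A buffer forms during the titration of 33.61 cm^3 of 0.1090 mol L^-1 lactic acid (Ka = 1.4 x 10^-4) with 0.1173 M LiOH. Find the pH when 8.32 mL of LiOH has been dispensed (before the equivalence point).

Initial n(HC3H5O3) = 0.1090 x 0.03361 = 0.003663 mol.
n(LiOH) added = 0.1173 x 0.008320 = 0.0009759 mol, converting that many moles of HC3H5O3 to C3H5O3-.
Remaining n(HC3H5O3) = 0.002688 mol; n(C3H5O3-) = 0.0009759 mol.
By Henderson-Hasselbalch, pH = pKa + log([A^-]/[HA]) = 3.85 + log(0.0009759/0.002688) = 3.85 + (-0.44) = 3.41.

3.41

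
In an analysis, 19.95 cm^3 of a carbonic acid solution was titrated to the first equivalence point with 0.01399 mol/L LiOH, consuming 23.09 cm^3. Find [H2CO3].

n(LiOH) = 0.01399 x 0.02309 = 0.0003230 mol.
At the first equivalence point, 1 mol OH^- react per mol H2CO3, so n(H2CO3) = 0.0003230 / 1 = 0.0003230 mol.
[H2CO3] = 0.0003230 / 0.01995 L = 0.0162 M.

0.0162 M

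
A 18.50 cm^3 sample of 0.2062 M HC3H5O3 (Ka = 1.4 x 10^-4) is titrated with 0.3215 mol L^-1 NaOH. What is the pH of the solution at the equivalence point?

n(HC3H5O3) = 0.2062 x 0.01850 = 0.003815 mol; V(NaOH) at equivalence = 0.003815/0.3215 = 0.01187 L.
At equivalence all the acid is converted to C3H5O3-; total volume = 0.01850 + 0.01187 = 0.03037 L, so [C3H5O3-] = 0.003815/0.03037 = 0.1256 M.
Kb = Kw/Ka = 1.0e-14 / 1.4 x 10^-4 = 7.14e-11.
[OH^-] = sqrt(Kb x [C3H5O3-]) = sqrt(7.14e-11 x 0.1256) = 3.00e-6 M.
pOH = 5.52, so pH = 14.00 - 5.52 = 8.48.

8.48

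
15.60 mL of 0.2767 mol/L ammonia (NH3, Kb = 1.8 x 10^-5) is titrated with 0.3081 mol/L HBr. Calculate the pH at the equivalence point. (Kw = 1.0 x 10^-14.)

n(NH3) = 0.2767 x 0.01560 = 0.004317 mol; V(HBr) at equivalence = 0.004317/0.3081 = 0.01401 L.
At equivalence the base is fully converted to NH4+; total volume = 0.02961 L, so [NH4+] = 0.004317/0.02961 = 0.1458 M.
Ka(NH4+) = Kw/Kb = 1.0e-14 / 1.8 x 10^-5 = 5.56e-10.
[H^+] = sqrt(Ka x [NH4+]) = sqrt(5.56e-10 x 0.1458) = 9.00e-6 M.
pH = -log(9.00e-6) = 5.05.

5.05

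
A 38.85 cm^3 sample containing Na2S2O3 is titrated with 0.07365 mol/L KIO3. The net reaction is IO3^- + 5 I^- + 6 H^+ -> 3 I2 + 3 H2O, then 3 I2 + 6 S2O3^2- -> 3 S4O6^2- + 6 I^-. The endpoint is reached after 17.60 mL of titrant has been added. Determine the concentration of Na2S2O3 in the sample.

0.200 M

n(KIO3) = 0.07365 x 0.01760 = 0.001296 mol.
From the balanced equation, 1 mol KIO3 reacts with 6 mol Na2S2O3, so n(Na2S2O3) = 0.001296 x 6/1 = 0.007777 mol.
[Na2S2O3] = 0.007777 / 0.03885 L = 0.200 M.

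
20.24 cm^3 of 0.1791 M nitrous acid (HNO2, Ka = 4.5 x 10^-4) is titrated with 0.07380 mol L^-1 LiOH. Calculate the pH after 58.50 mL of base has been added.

n(acid) = 0.1791 x 0.02024 = 0.003625 mol; n(LiOH) added = 0.07380 x 0.05850 = 0.004317 mol.
Base is in excess by 0.004317 - 0.003625 = 0.0006923 mol in a total volume of 0.07874 L.
[OH^-] = 0.0006923/0.07874 = 0.008792 M, so pOH = 2.06 and pH = 14.00 - 2.06 = 11.94.

11.94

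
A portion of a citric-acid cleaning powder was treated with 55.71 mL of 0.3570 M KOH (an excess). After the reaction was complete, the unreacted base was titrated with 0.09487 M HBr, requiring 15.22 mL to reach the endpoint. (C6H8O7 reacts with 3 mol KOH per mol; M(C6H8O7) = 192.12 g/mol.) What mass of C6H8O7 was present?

Total n(KOH) added = 0.3570 x 0.05571 = 0.01989 mol.
n(HBr) used = 0.09487 x 0.01522 = 0.001444 mol, which equals the excess n(KOH).
So n(KOH) consumed by the sample = 0.01989 - 0.001444 = 0.01844 mol.
n(C6H8O7) = 0.01844 / 3 = 0.006148 mol.
mass = 0.006148 mol x 192.12 g/mol = 1.18 g.

1.18 g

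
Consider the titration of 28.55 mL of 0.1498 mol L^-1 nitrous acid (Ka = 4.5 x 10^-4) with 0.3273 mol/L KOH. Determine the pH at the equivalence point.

8.18

n(HNO2) = 0.1498 x 0.02855 = 0.004277 mol; V(KOH) at equivalence = 0.004277/0.3273 = 0.01307 L.
At equivalence all the acid is converted to NO2-; total volume = 0.02855 + 0.01307 = 0.04162 L, so [NO2-] = 0.004277/0.04162 = 0.1028 M.
Kb = Kw/Ka = 1.0e-14 / 4.5 x 10^-4 = 2.22e-11.
[OH^-] = sqrt(Kb x [NO2-]) = sqrt(2.22e-11 x 0.1028) = 1.51e-6 M.
pOH = 5.82, so pH = 14.00 - 5.82 = 8.18.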